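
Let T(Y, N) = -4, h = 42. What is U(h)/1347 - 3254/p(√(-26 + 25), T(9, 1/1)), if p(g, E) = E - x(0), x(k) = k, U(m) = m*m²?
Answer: 779915/898 ≈ 868.50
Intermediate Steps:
U(m) = m³
p(g, E) = E (p(g, E) = E - 1*0 = E + 0 = E)
U(h)/1347 - 3254/p(√(-26 + 25), T(9, 1/1)) = 42³/1347 - 3254/(-4) = 74088*(1/1347) - 3254*(-¼) = 24696/449 + 1627/2 = 779915/898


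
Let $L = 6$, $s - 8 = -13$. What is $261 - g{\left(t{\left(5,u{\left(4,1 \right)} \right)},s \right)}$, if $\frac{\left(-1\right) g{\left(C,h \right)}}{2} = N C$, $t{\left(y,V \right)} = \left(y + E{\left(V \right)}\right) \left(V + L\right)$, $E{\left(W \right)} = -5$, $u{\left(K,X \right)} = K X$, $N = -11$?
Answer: $261$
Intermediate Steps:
$s = -5$ ($s = 8 - 13 = -5$)
$t{\left(y,V \right)} = \left(-5 + y\right) \left(6 + V\right)$ ($t{\left(y,V \right)} = \left(y - 5\right) \left(V + 6\right) = \left(-5 + y\right) \left(6 + V\right)$)
$g{\left(C,h \right)} = 22 C$ ($g{\left(C,h \right)} = - 2 \left(- 11 C\right) = 22 C$)
$261 - g{\left(t{\left(5,u{\left(4,1 \right)} \right)},s \right)} = 261 - 22 \left(-30 - 5 \cdot 4 \cdot 1 + 6 \cdot 5 + 4 \cdot 1 \cdot 5\right) = 261 - 22 \left(-30 - 20 + 30 + 4 \cdot 5\right) = 261 - 22 \left(-30 - 20 + 30 + 20\right) = 261 - 22 \cdot 0 = 261 - 0 = 261 + 0 = 261$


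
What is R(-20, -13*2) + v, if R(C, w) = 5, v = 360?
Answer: 365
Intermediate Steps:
R(-20, -13*2) + v = 5 + 360 = 365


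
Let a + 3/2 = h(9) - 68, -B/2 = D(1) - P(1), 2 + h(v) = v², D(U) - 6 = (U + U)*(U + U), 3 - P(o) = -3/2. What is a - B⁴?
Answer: -29263/2 ≈ -14632.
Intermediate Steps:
P(o) = 9/2 (P(o) = 3 - (-3)/2 = 3 - 1*(-3/2) = 3 + 3/2 = 9/2)
D(U) = 6 + 4*U² (D(U) = 6 + (U + U)*(U + U) = 6 + (2*U)*(2*U) = 6 + 4*U²)
h(v) = -2 + v²
B = -11 (B = -2*((6 + 4*1²) - 1*9/2) = -2*((6 + 4*1) - 9/2) = -2*((6 + 4) - 9/2) = -2*(10 - 9/2) = -2*11/2 = -11)
a = 19/2 (a = -3/2 + ((-2 + 9²) - 68) = -3/2 + ((-2 + 81) - 68) = -3/2 + (79 - 68) = -3/2 + 11 = 19/2 ≈ 9.5000)
a - B⁴ = 19/2 - 1*(-11)⁴ = 19/2 - 1*14641 = 19/2 - 14641 = -29263/2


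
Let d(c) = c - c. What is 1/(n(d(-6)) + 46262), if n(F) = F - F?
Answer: 1/46262 ≈ 2.1616e-5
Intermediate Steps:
d(c) = 0
n(F) = 0
1/(n(d(-6)) + 46262) = 1/(0 + 46262) = 1/46262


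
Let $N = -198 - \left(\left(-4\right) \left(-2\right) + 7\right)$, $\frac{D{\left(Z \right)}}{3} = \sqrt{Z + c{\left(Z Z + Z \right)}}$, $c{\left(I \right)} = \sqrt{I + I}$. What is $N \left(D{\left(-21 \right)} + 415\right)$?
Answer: $-88395 - 639 \sqrt{-21 + 2 \sqrt{210}} \approx -90200.0$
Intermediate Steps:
$c{\left(I \right)} = \sqrt{2} \sqrt{I}$ ($c{\left(I \right)} = \sqrt{2 I} = \sqrt{2} \sqrt{I}$)
$D{\left(Z \right)} = 3 \sqrt{Z + \sqrt{2} \sqrt{Z + Z^{2}}}$ ($D{\left(Z \right)} = 3 \sqrt{Z + \sqrt{2} \sqrt{Z Z + Z}} = 3 \sqrt{Z + \sqrt{2} \sqrt{Z^{2} + Z}} = 3 \sqrt{Z + \sqrt{2} \sqrt{Z + Z^{2}}}$)
$N = -213$ ($N = -198 - \left(8 + 7\right) = -198 - 15 = -213$)
$N \left(D{\left(-21 \right)} + 415\right) = - 213 \left(3 \sqrt{-21 + \sqrt{2} \sqrt{- 21 \left(1 - 21\right)}} + 415\right) = - 213 \left(3 \sqrt{-21 + \sqrt{2} \sqrt{\left(-21\right) \left(-20\right)}} + 415\right) = - 213 \left(3 \sqrt{-21 + \sqrt{2} \sqrt{420}} + 415\right) = - 213 \left(3 \sqrt{-21 + \sqrt{2} \cdot 2 \sqrt{105}} + 415\right) = - 213 \left(3 \sqrt{-21 + 2 \sqrt{210}} + 415\right) = - 213 \left(415 + 3 \sqrt{-21 + 2 \sqrt{210}}\right) = -88395 - 639 \sqrt{-21 + 2 \sqrt{210}}$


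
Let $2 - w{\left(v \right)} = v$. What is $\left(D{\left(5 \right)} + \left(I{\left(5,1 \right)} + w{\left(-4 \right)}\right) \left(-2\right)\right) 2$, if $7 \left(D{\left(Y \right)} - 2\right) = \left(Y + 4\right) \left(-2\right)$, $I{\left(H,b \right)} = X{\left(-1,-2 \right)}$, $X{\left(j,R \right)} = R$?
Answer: $- \frac{120}{7} \approx -17.143$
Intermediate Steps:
$I{\left(H,b \right)} = -2$
$D{\left(Y \right)} = \frac{6}{7} - \frac{2 Y}{7}$ ($D{\left(Y \right)} = 2 + \frac{\left(Y + 4\right) \left(-2\right)}{7} = 2 + \frac{\left(4 + Y\right) \left(-2\right)}{7} = 2 + \frac{-8 - 2 Y}{7} = 2 - \left(\frac{8}{7} + \frac{2 Y}{7}\right) = \frac{6}{7} - \frac{2 Y}{7}$)
$w{\left(v \right)} = 2 - v$
$\left(D{\left(5 \right)} + \left(I{\left(5,1 \right)} + w{\left(-4 \right)}\right) \left(-2\right)\right) 2 = \left(\left(\frac{6}{7} - \frac{10}{7}\right) + \left(-2 + \left(2 - -4\right)\right) \left(-2\right)\right) 2 = \left(\left(\frac{6}{7} - \frac{10}{7}\right) + \left(-2 + \left(2 + 4\right)\right) \left(-2\right)\right) 2 = \left(- \frac{4}{7} + \left(-2 + 6\right) \left(-2\right)\right) 2 = \left(- \frac{4}{7} + 4 \left(-2\right)\right) 2 = \left(- \frac{4}{7} - 8\right) 2 = \left(- \frac{60}{7}\right) 2 = - \frac{120}{7}$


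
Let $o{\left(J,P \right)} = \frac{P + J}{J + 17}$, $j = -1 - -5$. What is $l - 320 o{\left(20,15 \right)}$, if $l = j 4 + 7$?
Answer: $- \frac{10349}{37} \approx -279.7$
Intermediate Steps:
$j = 4$ ($j = -1 + 5 = 4$)
$l = 23$ ($l = 4 \cdot 4 + 7 = 16 + 7 = 23$)
$o{\left(J,P \right)} = \frac{J + P}{17 + J}$
$l - 320 o{\left(20,15 \right)} = 23 - 320 \frac{20 + 15}{17 + 20} = 23 - 320 \cdot \frac{1}{37} \cdot 35 = 23 - \frac{11200}{37} = - \frac{10349}{37}$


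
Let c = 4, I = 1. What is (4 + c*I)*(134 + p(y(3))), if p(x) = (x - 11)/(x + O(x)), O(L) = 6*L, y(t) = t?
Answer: 22448/21 ≈ 1069.0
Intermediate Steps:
p(x) = (-11 + x)/(7*x) (p(x) = (x - 11)/(x + 6*x) = (-11 + x)/((7*x)) = (-11 + x)*(1/(7*x)) = (-11 + x)/(7*x))
(4 + c*I)*(134 + p(y(3))) = (4 + 4*1)*(134 + (⅐)*(-11 + 3)/3) = (4 + 4)*(134 + (⅐)*(⅓)*(-8)) = 8*(134 - 8/21) = 8*(2806/21) = 22448/21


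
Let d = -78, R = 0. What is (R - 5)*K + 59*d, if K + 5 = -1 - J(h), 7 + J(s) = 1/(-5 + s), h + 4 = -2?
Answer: -50682/11 ≈ -4607.5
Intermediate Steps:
h = -6 (h = -4 - 2 = -6)
J(s) = -7 + 1/(-5 + s)
K = 12/11 (K = -5 + (-1 - (36 - 7*(-6))/(-5 - 6)) = -5 + (-1 - (36 + 42)/(-11)) = -5 + (-1 - (-1)*78/11) = -5 + (-1 - 1*(-78/11)) = -5 + (-1 + 78/11) = -5 + 67/11 = 12/11 ≈ 1.0909)
(R - 5)*K + 59*d = (0 - 5)*(12/11) + 59*(-78) = -5*12/11 - 4602 = -60/11 - 4602 = -50682/11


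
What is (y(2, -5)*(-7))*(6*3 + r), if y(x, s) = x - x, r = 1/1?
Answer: 0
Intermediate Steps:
r = 1
y(x, s) = 0
(y(2, -5)*(-7))*(6*3 + r) = (0*(-7))*(6*3 + 1) = 0*(18 + 1) = 0*19 = 0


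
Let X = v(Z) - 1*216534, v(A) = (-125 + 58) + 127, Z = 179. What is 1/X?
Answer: -1/216474 ≈ -4.6195e-6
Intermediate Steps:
v(A) = 60 (v(A) = -67 + 127 = 60)
X = -216474 (X = 60 - 1*216534 = 60 - 216534 = -216474)
1/X = 1/(-216474) = -1/216474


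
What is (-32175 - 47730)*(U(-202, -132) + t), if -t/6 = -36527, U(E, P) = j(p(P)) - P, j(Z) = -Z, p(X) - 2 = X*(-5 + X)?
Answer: -16077525240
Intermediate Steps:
p(X) = 2 + X*(-5 + X)
U(E, P) = -2 - P² + 4*P (U(E, P) = -(2 + P² - 5*P) - P = (-2 - P² + 5*P) - P = -2 - P² + 4*P)
t = 219162 (t = -6*(-36527) = 219162)
(-32175 - 47730)*(U(-202, -132) + t) = (-32175 - 47730)*((-2 - 1*(-132)² + 4*(-132)) + 219162) = -79905*((-2 - 1*17424 - 528) + 219162) = -79905*((-2 - 17424 - 528) + 219162) = -79905*(-17954 + 219162) = -79905*201208 = -16077525240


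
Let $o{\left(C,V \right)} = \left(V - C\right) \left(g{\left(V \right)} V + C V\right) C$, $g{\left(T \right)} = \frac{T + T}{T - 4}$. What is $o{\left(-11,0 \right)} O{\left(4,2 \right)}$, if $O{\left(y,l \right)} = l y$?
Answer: $0$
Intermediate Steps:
$g{\left(T \right)} = \frac{2 T}{-4 + T}$
$o{\left(C,V \right)} = C \left(V - C\right) \left(C V + \frac{2 V^{2}}{-4 + V}\right)$ ($o{\left(C,V \right)} = \left(V - C\right) \left(\frac{2 V}{-4 + V} V + C V\right) C = \left(V - C\right) \left(\frac{2 V^{2}}{-4 + V} + C V\right) C = \left(V - C\right) \left(C V + \frac{2 V^{2}}{-4 + V}\right) C = C \left(V - C\right) \left(C V + \frac{2 V^{2}}{-4 + V}\right)$)
$o{\left(-11,0 \right)} O{\left(4,2 \right)} = \left(-1\right) \left(-11\right) 0 \frac{1}{-4 + 0} \left(- 2 \cdot 0^{2} + 2 \left(-11\right) 0 - 11 \left(-4 + 0\right) \left(-11 - 0\right)\right) 2 \cdot 4 = \left(-1\right) \left(-11\right) 0 \frac{1}{-4} \left(\left(-2\right) 0 + 0 - - 44 \left(-11 + 0\right)\right) 8 = \left(-1\right) \left(-11\right) 0 \left(- \frac{1}{4}\right) \left(0 + 0 - \left(-44\right) \left(-11\right)\right) 8 = \left(-1\right) \left(-11\right) 0 \left(- \frac{1}{4}\right) \left(0 + 0 - 484\right) 8 = \left(-1\right) \left(-11\right) 0 \left(- \frac{1}{4}\right) \left(-484\right) 8 = 0 \cdot 8 = 0$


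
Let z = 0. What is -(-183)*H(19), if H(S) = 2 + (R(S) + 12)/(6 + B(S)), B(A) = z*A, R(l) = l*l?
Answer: 23485/2 ≈ 11743.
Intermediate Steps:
R(l) = l²
B(A) = 0 (B(A) = 0*A = 0)
H(S) = 4 + S²/6 (H(S) = 2 + (S² + 12)/(6 + 0) = 2 + (12 + S²)/6 = 2 + (12 + S²)*(⅙) = 2 + (2 + S²/6) = 4 + S²/6)
-(-183)*H(19) = -(-183)*(4 + (⅙)*19²) = -(-183)*(4 + (⅙)*361) = -(-183)*(4 + 361/6) = -(-183)*385/6 = -1*(-23485/2) = 23485/2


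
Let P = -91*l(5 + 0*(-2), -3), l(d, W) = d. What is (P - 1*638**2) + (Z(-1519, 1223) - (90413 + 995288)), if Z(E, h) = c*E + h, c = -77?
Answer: -1375014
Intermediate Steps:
Z(E, h) = h - 77*E (Z(E, h) = -77*E + h = h - 77*E)
P = -455 (P = -91*(5 + 0*(-2)) = -91*(5 + 0) = -91*5 = -455)
(P - 1*638**2) + (Z(-1519, 1223) - (90413 + 995288)) = (-455 - 1*638**2) + ((1223 - 77*(-1519)) - (90413 + 995288)) = (-455 - 1*407044) + ((1223 + 116963) - 1*1085701) = (-455 - 407044) + (118186 - 1085701) = -407499 - 967515 = -1375014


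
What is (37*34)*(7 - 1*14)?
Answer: -8806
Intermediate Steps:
(37*34)*(7 - 1*14) = 1258*(7 - 14) = 1258*(-7) = -8806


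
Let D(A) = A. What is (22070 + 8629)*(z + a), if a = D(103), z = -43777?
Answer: -1340748126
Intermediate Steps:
a = 103
(22070 + 8629)*(z + a) = (22070 + 8629)*(-43777 + 103) = 30699*(-43674) = -1340748126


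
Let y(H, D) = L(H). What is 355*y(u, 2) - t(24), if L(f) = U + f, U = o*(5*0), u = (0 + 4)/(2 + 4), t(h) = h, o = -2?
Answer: 638/3 ≈ 212.67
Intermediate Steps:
u = ⅔ (u = 4/6 = 4*(⅙) = ⅔ ≈ 0.66667)
U = 0 (U = -10*0 = -2*0 = 0)
L(f) = f (L(f) = 0 + f = f)
y(H, D) = H
355*y(u, 2) - t(24) = 355*(⅔) - 1*24 = 710/3 - 24 = 638/3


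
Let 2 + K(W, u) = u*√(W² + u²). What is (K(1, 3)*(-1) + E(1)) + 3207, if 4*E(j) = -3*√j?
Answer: 12833/4 - 3*√10 ≈ 3198.8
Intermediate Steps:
K(W, u) = -2 + u*√(W² + u²)
E(j) = -3*√j/4 (E(j) = (-3*√j)/4 = -3*√j/4)
(K(1, 3)*(-1) + E(1)) + 3207 = ((-2 + 3*√(1² + 3²))*(-1) - 3*√1/4) + 3207 = ((-2 + 3*√(1 + 9))*(-1) - ¾*1) + 3207 = ((-2 + 3*√10)*(-1) - ¾) + 3207 = ((2 - 3*√10) - ¾) + 3207 = (5/4 - 3*√10) + 3207 = 12833/4 - 3*√10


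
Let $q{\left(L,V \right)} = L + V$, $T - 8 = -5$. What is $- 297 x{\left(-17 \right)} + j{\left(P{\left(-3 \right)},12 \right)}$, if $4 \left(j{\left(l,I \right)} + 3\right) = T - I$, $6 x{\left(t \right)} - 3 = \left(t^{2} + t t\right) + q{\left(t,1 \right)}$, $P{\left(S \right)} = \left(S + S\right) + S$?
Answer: $- \frac{111891}{4} \approx -27973.0$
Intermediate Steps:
$T = 3$ ($T = 8 - 5 = 3$)
$P{\left(S \right)} = 3 S$ ($P{\left(S \right)} = 2 S + S = 3 S$)
$x{\left(t \right)} = \frac{2}{3} + \frac{t^{2}}{3} + \frac{t}{6}$ ($x{\left(t \right)} = \frac{1}{2} + \frac{\left(t^{2} + t t\right) + \left(t + 1\right)}{6} = \frac{1}{2} + \frac{\left(t^{2} + t^{2}\right) + \left(1 + t\right)}{6} = \frac{1}{2} + \frac{2 t^{2} + \left(1 + t\right)}{6} = \frac{1}{2} + \frac{1 + t + 2 t^{2}}{6} = \frac{1}{2} + \left(\frac{1}{6} + \frac{t^{2}}{3} + \frac{t}{6}\right) = \frac{2}{3} + \frac{t^{2}}{3} + \frac{t}{6}$)
$j{\left(l,I \right)} = - \frac{9}{4} - \frac{I}{4}$ ($j{\left(l,I \right)} = -3 + \frac{3 - I}{4} = -3 - \left(- \frac{3}{4} + \frac{I}{4}\right) = - \frac{9}{4} - \frac{I}{4}$)
$- 297 x{\left(-17 \right)} + j{\left(P{\left(-3 \right)},12 \right)} = - 297 \left(\frac{2}{3} + \frac{\left(-17\right)^{2}}{3} + \frac{1}{6} \left(-17\right)\right) - \frac{21}{4} = - 297 \left(\frac{2}{3} + \frac{1}{3} \cdot 289 - \frac{17}{6}\right) - \frac{21}{4} = - 297 \left(\frac{2}{3} + \frac{289}{3} - \frac{17}{6}\right) - \frac{21}{4} = \left(-297\right) \frac{565}{6} - \frac{21}{4} = - \frac{55935}{2} - \frac{21}{4} = - \frac{111891}{4}$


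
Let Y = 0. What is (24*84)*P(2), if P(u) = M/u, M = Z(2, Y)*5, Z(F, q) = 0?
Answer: 0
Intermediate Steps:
M = 0 (M = 0*5 = 0)
P(u) = 0 (P(u) = 0/u = 0)
(24*84)*P(2) = (24*84)*0 = 2016*0 = 0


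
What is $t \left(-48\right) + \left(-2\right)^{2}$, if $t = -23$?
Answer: $1108$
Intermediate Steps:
$t \left(-48\right) + \left(-2\right)^{2} = \left(-23\right) \left(-48\right) + \left(-2\right)^{2} = 1104 + 4 = 1108$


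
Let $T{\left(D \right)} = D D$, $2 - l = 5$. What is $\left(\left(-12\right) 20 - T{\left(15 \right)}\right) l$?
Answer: $1395$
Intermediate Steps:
$l = -3$ ($l = 2 - 5 = -3$)
$T{\left(D \right)} = D^{2}$
$\left(\left(-12\right) 20 - T{\left(15 \right)}\right) l = \left(\left(-12\right) 20 - 15^{2}\right) \left(-3\right) = \left(-240 - 225\right) \left(-3\right) = \left(-465\right) \left(-3\right) = 1395$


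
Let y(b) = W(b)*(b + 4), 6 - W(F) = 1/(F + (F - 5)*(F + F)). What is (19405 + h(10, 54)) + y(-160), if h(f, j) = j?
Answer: 243762719/13160 ≈ 18523.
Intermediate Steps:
W(F) = 6 - 1/(F + 2*F*(-5 + F)) (W(F) = 6 - 1/(F + (F - 5)*(F + F)) = 6 - 1/(F + (-5 + F)*(2*F)) = 6 - 1/(F + 2*F*(-5 + F)))
y(b) = (4 + b)*(-1 - 54*b + 12*b**2)/(b*(-9 + 2*b)) (y(b) = ((-1 - 54*b + 12*b**2)/(b*(-9 + 2*b)))*(b + 4) = ((-1 - 54*b + 12*b**2)/(b*(-9 + 2*b)))*(4 + b) = (4 + b)*(-1 - 54*b + 12*b**2)/(b*(-9 + 2*b)))
(19405 + h(10, 54)) + y(-160) = (19405 + 54) - 1*(4 - 160)*(1 - 12*(-160)**2 + 54*(-160))/(-160*(-9 + 2*(-160))) = 19459 - 1*(-1/160)*(-156)*(1 - 12*25600 - 8640)/(-9 - 320) = 19459 - 1*(-1/160)*(-156)*(1 - 307200 - 8640)/(-329) = 19459 - 1*(-1/160)*(-1/329)*(-156)*(-315839) = 19459 - 12317721/13160 = 243762719/13160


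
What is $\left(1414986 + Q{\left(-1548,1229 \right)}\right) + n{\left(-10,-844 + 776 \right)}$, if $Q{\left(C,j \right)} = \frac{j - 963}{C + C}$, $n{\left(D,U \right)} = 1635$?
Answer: $\frac{2192929175}{1548} \approx 1.4166 \cdot 10^{6}$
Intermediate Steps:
$Q{\left(C,j \right)} = \frac{-963 + j}{2 C}$
$\left(1414986 + Q{\left(-1548,1229 \right)}\right) + n{\left(-10,-844 + 776 \right)} = \left(1414986 + \frac{-963 + 1229}{2 \left(-1548\right)}\right) + 1635 = \left(1414986 + \frac{1}{2} \left(- \frac{1}{1548}\right) 266\right) + 1635 = \left(1414986 - \frac{133}{1548}\right) + 1635 = \frac{2190398195}{1548} + 1635 = \frac{2192929175}{1548}$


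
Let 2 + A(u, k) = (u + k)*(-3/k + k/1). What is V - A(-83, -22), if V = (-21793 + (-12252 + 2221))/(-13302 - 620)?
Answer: -350908957/153142 ≈ -2291.4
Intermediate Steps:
A(u, k) = -2 + (k + u)*(k - 3/k) (A(u, k) = -2 + (u + k)*(-3/k + k/1) = -2 + (k + u)*(-3/k + k*1) = -2 + (k + u)*(-3/k + k) = -2 + (k + u)*(k - 3/k))
V = 15912/6961 (V = (-21793 - 10031)/(-13922) = -31824*(-1/13922) = 15912/6961 ≈ 2.2859)
V - A(-83, -22) = 15912/6961 - (-5 + (-22)**2 - 22*(-83) - 3*(-83)/(-22)) = 15912/6961 - (-5 + 484 + 1826 - 3*(-83)*(-1/22)) = 15912/6961 - (-5 + 484 + 1826 - 249/22) = 15912/6961 - 1*50461/22 = 15912/6961 - 50461/22 = -350908957/153142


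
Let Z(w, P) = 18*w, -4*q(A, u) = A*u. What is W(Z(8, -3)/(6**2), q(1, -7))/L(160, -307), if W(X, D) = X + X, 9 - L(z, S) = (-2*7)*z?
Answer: 8/2249 ≈ 0.0035571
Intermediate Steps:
L(z, S) = 9 + 14*z (L(z, S) = 9 - (-2*7)*z = 9 - (-14)*z = 9 + 14*z)
q(A, u) = -A*u/4
W(X, D) = 2*X
W(Z(8, -3)/(6**2), q(1, -7))/L(160, -307) = (2*((18*8)/(6**2)))/(9 + 14*160) = (2*(144/36))/(9 + 2240) = (2*(144*(1/36)))/2249 = (2*4)*(1/2249) = 8*(1/2249) = 8/2249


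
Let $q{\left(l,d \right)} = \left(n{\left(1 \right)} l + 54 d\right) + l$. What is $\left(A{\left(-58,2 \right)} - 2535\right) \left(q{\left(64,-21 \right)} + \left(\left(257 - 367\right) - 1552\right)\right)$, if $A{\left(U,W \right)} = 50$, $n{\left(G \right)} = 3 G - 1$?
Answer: $6470940$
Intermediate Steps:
$n{\left(G \right)} = -1 + 3 G$
$q{\left(l,d \right)} = 3 l + 54 d$ ($q{\left(l,d \right)} = \left(\left(-1 + 3 \cdot 1\right) l + 54 d\right) + l = \left(\left(-1 + 3\right) l + 54 d\right) + l = \left(2 l + 54 d\right) + l = 3 l + 54 d$)
$\left(A{\left(-58,2 \right)} - 2535\right) \left(q{\left(64,-21 \right)} + \left(\left(257 - 367\right) - 1552\right)\right) = \left(50 - 2535\right) \left(\left(3 \cdot 64 + 54 \left(-21\right)\right) + \left(\left(257 - 367\right) - 1552\right)\right) = - 2485 \left(\left(192 - 1134\right) - 1662\right) = - 2485 \left(-942 - 1662\right) = \left(-2485\right) \left(-2604\right) = 6470940$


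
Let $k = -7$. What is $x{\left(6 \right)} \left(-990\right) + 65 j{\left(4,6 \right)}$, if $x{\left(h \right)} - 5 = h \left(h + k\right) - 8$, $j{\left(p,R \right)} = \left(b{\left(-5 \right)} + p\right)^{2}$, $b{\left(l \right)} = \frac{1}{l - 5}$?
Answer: $\frac{197973}{20} \approx 9898.7$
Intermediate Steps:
$b{\left(l \right)} = \frac{1}{-5 + l}$
$j{\left(p,R \right)} = \left(- \frac{1}{10} + p\right)^{2}$ ($j{\left(p,R \right)} = \left(\frac{1}{-5 - 5} + p\right)^{2} = \left(\frac{1}{-10} + p\right)^{2} = \left(- \frac{1}{10} + p\right)^{2}$)
$x{\left(h \right)} = -3 + h \left(-7 + h\right)$ ($x{\left(h \right)} = 5 + \left(h \left(h - 7\right) - 8\right) = 5 + \left(h \left(-7 + h\right) - 8\right) = 5 + \left(-8 + h \left(-7 + h\right)\right) = -3 + h \left(-7 + h\right)$)
$x{\left(6 \right)} \left(-990\right) + 65 j{\left(4,6 \right)} = \left(-3 + 6^{2} - 42\right) \left(-990\right) + 65 \frac{\left(-1 + 10 \cdot 4\right)^{2}}{100} = \left(-3 + 36 - 42\right) \left(-990\right) + 65 \frac{\left(-1 + 40\right)^{2}}{100} = \left(-9\right) \left(-990\right) + 65 \frac{39^{2}}{100} = 8910 + 65 \cdot \frac{1}{100} \cdot 1521 = 8910 + 65 \cdot \frac{1521}{100} = 8910 + \frac{19773}{20} = \frac{197973}{20}$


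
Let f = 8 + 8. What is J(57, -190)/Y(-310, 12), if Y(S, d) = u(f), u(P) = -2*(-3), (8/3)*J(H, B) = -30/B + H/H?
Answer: 11/152 ≈ 0.072368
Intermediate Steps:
J(H, B) = 3/8 - 45/(4*B) (J(H, B) = 3*(-30/B + H/H)/8 = 3*(-30/B + 1)/8 = 3*(1 - 30/B)/8 = 3/8 - 45/(4*B))
f = 16
u(P) = 6
Y(S, d) = 6
J(57, -190)/Y(-310, 12) = ((3/8)*(-30 - 190)/(-190))/6 = ((3/8)*(-1/190)*(-220))*(⅙) = (33/76)*(⅙) = 11/152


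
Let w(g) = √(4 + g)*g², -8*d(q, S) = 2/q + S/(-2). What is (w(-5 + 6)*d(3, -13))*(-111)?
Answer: 1591*√5/16 ≈ 222.35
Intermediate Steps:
d(q, S) = -1/(4*q) + S/16 (d(q, S) = -(2/q + S/(-2))/8 = -(2/q + S*(-½))/8 = -(2/q - S/2)/8 = -1/(4*q) + S/16)
w(g) = g²*√(4 + g)
(w(-5 + 6)*d(3, -13))*(-111) = (((-5 + 6)²*√(4 + (-5 + 6)))*((1/16)*(-4 - 13*3)/3))*(-111) = ((1²*√(4 + 1))*((1/16)*(⅓)*(-4 - 39)))*(-111) = ((1*√5)*((1/16)*(⅓)*(-43)))*(-111) = (√5*(-43/48))*(-111) = -43*√5/48*(-111) = 1591*√5/16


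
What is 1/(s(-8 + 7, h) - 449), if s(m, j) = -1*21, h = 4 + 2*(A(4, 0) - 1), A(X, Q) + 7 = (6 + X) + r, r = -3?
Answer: -1/470 ≈ -0.0021277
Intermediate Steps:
A(X, Q) = -4 + X (A(X, Q) = -7 + ((6 + X) - 3) = -7 + (3 + X) = -4 + X)
h = 2 (h = 4 + 2*((-4 + 4) - 1) = 4 + 2*(0 - 1) = 4 + 2*(-1) = 4 - 2 = 2)
s(m, j) = -21
1/(s(-8 + 7, h) - 449) = 1/(-21 - 449) = 1/(-470) = -1/470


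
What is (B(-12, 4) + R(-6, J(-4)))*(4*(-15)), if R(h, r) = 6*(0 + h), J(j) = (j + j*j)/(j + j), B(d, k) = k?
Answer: 1920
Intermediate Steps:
J(j) = (j + j²)/(2*j) (J(j) = (j + j²)/((2*j)) = (j + j²)*(1/(2*j)) = (j + j²)/(2*j))
R(h, r) = 6*h
(B(-12, 4) + R(-6, J(-4)))*(4*(-15)) = (4 + 6*(-6))*(4*(-15)) = (4 - 36)*(-60) = -32*(-60) = 1920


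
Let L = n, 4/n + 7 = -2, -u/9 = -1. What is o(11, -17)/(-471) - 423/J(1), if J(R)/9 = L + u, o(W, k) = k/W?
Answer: -199114/36267 ≈ -5.4902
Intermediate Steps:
u = 9 (u = -9*(-1) = 9)
n = -4/9 (n = 4/(-7 - 2) = 4/(-9) = 4*(-1/9) = -4/9 ≈ -0.44444)
L = -4/9 ≈ -0.44444
J(R) = 77 (J(R) = 9*(-4/9 + 9) = 9*(77/9) = 77)
o(11, -17)/(-471) - 423/J(1) = -17/11/(-471) - 423/77 = -17*1/11*(-1/471) - 423*1/77 = -17/11*(-1/471) - 423/77 = 17/5181 - 423/77 = -199114/36267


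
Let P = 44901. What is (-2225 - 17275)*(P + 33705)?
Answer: -1532817000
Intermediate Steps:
(-2225 - 17275)*(P + 33705) = (-2225 - 17275)*(44901 + 33705) = -19500*78606 = -1532817000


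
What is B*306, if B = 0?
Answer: 0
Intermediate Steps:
B*306 = 0*306 = 0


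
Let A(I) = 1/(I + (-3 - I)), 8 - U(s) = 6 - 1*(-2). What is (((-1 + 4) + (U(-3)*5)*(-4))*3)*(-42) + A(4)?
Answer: -1135/3 ≈ -378.33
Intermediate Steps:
U(s) = 0 (U(s) = 8 - (6 - 1*(-2)) = 8 - (6 + 2) = 8 - 1*8 = 8 - 8 = 0)
A(I) = -⅓ (A(I) = 1/(-3) = -⅓)
(((-1 + 4) + (U(-3)*5)*(-4))*3)*(-42) + A(4) = (((-1 + 4) + (0*5)*(-4))*3)*(-42) - ⅓ = ((3 + 0*(-4))*3)*(-42) - ⅓ = ((3 + 0)*3)*(-42) - ⅓ = (3*3)*(-42) - ⅓ = 9*(-42) - ⅓ = -378 - ⅓ = -1135/3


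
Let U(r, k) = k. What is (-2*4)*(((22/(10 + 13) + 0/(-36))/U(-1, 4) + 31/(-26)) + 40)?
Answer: -93400/299 ≈ -312.37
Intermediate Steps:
(-2*4)*(((22/(10 + 13) + 0/(-36))/U(-1, 4) + 31/(-26)) + 40) = (-2*4)*(((22/(10 + 13) + 0/(-36))/4 + 31/(-26)) + 40) = -8*(((22/23 + 0*(-1/36))*(¼) + 31*(-1/26)) + 40) = -8*(((22*(1/23) + 0)*(¼) - 31/26) + 40) = -8*(((22/23 + 0)*(¼) - 31/26) + 40) = -8*(((22/23)*(¼) - 31/26) + 40) = -8*((11/46 - 31/26) + 40) = -8*(-285/299 + 40) = -8*11675/299 = -93400/299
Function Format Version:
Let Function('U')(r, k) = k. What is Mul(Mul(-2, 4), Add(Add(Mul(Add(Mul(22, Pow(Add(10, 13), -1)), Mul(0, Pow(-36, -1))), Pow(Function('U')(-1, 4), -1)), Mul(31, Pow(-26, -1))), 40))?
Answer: Rational(-93400, 299) ≈ -312.37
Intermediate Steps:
Mul(Mul(-2, 4), Add(Add(Mul(Add(Mul(22, Pow(Add(10, 13), -1)), Mul(0, Pow(-36, -1))), Pow(Function('U')(-1, 4), -1)), Mul(31, Pow(-26, -1))), 40)) = Mul(Mul(-2, 4), Add(Add(Mul(Add(Mul(22, Pow(Add(10, 13), -1)), Mul(0, Pow(-36, -1))), Pow(4, -1)), Mul(31, Pow(-26, -1))), 40)) = Mul(-8, Add(Add(Mul(Add(Mul(22, Pow(23, -1)), Mul(0, Rational(-1, 36))), Rational(1, 4)), Mul(31, Rational(-1, 26))), 40)) = Mul(-8, Add(Add(Mul(Add(Mul(22, Rational(1, 23)), 0), Rational(1, 4)), Rational(-31, 26)), 40)) = Mul(-8, Add(Add(Mul(Add(Rational(22, 23), 0), Rational(1, 4)), Rational(-31, 26)), 40)) = Mul(-8, Add(Add(Mul(Rational(22, 23), Rational(1, 4)), Rational(-31, 26)), 40)) = Mul(-8, Add(Add(Rational(11, 46), Rational(-31, 26)), 40)) = Mul(-8, Add(Rational(-285, 299), 40)) = Mul(-8, Rational(11675, 299)) = Rational(-93400, 299)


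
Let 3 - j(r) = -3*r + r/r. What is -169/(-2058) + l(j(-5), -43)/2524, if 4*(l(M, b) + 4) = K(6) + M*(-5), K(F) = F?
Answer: 909707/10388784 ≈ 0.087566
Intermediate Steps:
j(r) = 2 + 3*r (j(r) = 3 - (-3*r + r/r) = 3 - (-3*r + 1) = 3 - (1 - 3*r) = 3 + (-1 + 3*r) = 2 + 3*r)
l(M, b) = -5/2 - 5*M/4 (l(M, b) = -4 + (6 + M*(-5))/4 = -4 + (6 - 5*M)/4 = -4 + (3/2 - 5*M/4) = -5/2 - 5*M/4)
-169/(-2058) + l(j(-5), -43)/2524 = -169/(-2058) + (-5/2 - 5*(2 + 3*(-5))/4)/2524 = -169*(-1/2058) + (-5/2 - 5*(2 - 15)/4)*(1/2524) = 169/2058 + (-5/2 - 5/4*(-13))*(1/2524) = 169/2058 + (-5/2 + 65/4)*(1/2524) = 169/2058 + (55/4)*(1/2524) = 169/2058 + 55/10096 = 909707/10388784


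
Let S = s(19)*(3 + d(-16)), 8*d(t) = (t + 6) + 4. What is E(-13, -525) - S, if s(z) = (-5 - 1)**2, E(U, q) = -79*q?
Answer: 41394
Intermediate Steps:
s(z) = 36 (s(z) = (-6)**2 = 36)
d(t) = 5/4 + t/8 (d(t) = ((t + 6) + 4)/8 = ((6 + t) + 4)/8 = (10 + t)/8 = 5/4 + t/8)
S = 81 (S = 36*(3 + (5/4 + (1/8)*(-16))) = 36*(3 + (5/4 - 2)) = 36*(3 - 3/4) = 36*(9/4) = 81)
E(-13, -525) - S = -79*(-525) - 1*81 = 41475 - 81 = 41394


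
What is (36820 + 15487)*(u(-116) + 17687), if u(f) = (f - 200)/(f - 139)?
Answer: 235930775807/255 ≈ 9.2522e+8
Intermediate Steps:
u(f) = (-200 + f)/(-139 + f)
(36820 + 15487)*(u(-116) + 17687) = (36820 + 15487)*((-200 - 116)/(-139 - 116) + 17687) = 52307*(-316/(-255) + 17687) = 52307*(-1/255*(-316) + 17687) = 52307*(316/255 + 17687) = 52307*(4510501/255) = 235930775807/255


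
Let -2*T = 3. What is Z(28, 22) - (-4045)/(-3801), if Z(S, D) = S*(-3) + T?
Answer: -658061/7602 ≈ -86.564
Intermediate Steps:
T = -3/2 (T = -½*3 = -3/2 ≈ -1.5000)
Z(S, D) = -3/2 - 3*S (Z(S, D) = S*(-3) - 3/2 = -3*S - 3/2 = -3/2 - 3*S)
Z(28, 22) - (-4045)/(-3801) = (-3/2 - 3*28) - (-4045)/(-3801) = (-3/2 - 84) - (-4045)*(-1)/3801 = -171/2 - 1*4045/3801 = -171/2 - 4045/3801 = -658061/7602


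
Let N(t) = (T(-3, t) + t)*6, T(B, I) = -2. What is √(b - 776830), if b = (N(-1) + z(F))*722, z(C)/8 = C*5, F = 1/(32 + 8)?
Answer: 4*I*√49319 ≈ 888.32*I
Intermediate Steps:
F = 1/40 ≈ 0.025000
z(C) = 40*C (z(C) = 8*(C*5) = 8*(5*C) = 40*C)
N(t) = -12 + 6*t (N(t) = (-2 + t)*6 = -12 + 6*t)
b = -12274 (b = ((-12 + 6*(-1)) + 40*(1/40))*722 = ((-12 - 6) + 1)*722 = (-18 + 1)*722 = -17*722 = -12274)
√(b - 776830) = √(-12274 - 776830) = √(-789104) = 4*I*√49319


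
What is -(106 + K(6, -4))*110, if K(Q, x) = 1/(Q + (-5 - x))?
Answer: -11682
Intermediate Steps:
K(Q, x) = 1/(-5 + Q - x)
-(106 + K(6, -4))*110 = -(106 - 1/(5 - 4 - 1*6))*110 = -(106 - 1/(5 - 4 - 6))*110 = -(106 - 1/(-5))*110 = -(106 - 1*(-⅕))*110 = -(106 + ⅕)*110 = -531*110/5 = -1*11682 = -11682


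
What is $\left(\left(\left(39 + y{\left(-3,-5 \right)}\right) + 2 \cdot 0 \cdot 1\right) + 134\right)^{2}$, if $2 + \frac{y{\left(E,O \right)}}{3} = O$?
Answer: $23104$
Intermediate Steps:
$y{\left(E,O \right)} = -6 + 3 O$
$\left(\left(\left(39 + y{\left(-3,-5 \right)}\right) + 2 \cdot 0 \cdot 1\right) + 134\right)^{2} = \left(\left(\left(39 + \left(-6 + 3 \left(-5\right)\right)\right) + 2 \cdot 0 \cdot 1\right) + 134\right)^{2} = \left(\left(\left(39 - 21\right) + 0 \cdot 1\right) + 134\right)^{2} = \left(\left(\left(39 - 21\right) + 0\right) + 134\right)^{2} = \left(\left(18 + 0\right) + 134\right)^{2} = \left(18 + 134\right)^{2} = 152^{2} = 23104$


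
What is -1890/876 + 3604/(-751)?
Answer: -762749/109646 ≈ -6.9565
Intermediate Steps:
-1890/876 + 3604/(-751) = -1890*1/876 + 3604*(-1/751) = -315/146 - 3604/751 = -762749/109646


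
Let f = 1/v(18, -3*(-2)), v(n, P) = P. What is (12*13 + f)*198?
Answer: 30921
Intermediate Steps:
f = ⅙ (f = 1/(-3*(-2)) = 1/6 = ⅙ ≈ 0.16667)
(12*13 + f)*198 = (12*13 + ⅙)*198 = (156 + ⅙)*198 = (937/6)*198 = 30921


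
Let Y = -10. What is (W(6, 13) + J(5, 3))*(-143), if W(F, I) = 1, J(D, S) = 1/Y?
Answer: -1287/10 ≈ -128.70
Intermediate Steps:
J(D, S) = -1/10 (J(D, S) = 1/(-10) = -1/10)
(W(6, 13) + J(5, 3))*(-143) = (1 - 1/10)*(-143) = (9/10)*(-143) = -1287/10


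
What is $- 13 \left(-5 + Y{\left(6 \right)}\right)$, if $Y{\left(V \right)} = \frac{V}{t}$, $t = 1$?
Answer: $-13$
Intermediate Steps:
$Y{\left(V \right)} = V$ ($Y{\left(V \right)} = \frac{V}{1} = V 1 = V$)
$- 13 \left(-5 + Y{\left(6 \right)}\right) = - 13 \left(-5 + 6\right) = \left(-13\right) 1 = -13$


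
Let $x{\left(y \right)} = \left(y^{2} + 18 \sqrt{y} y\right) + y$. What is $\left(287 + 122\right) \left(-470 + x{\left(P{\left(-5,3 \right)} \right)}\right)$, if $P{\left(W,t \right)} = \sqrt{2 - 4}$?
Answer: $-193048 + 409 i \sqrt{2} + 7362 \cdot 2^{\frac{3}{4}} i^{\frac{3}{2}} \approx -2.018 \cdot 10^{5} + 9333.4 i$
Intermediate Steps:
$P{\left(W,t \right)} = i \sqrt{2}$ ($P{\left(W,t \right)} = \sqrt{-2} = i \sqrt{2}$)
$x{\left(y \right)} = y + y^{2} + 18 y^{\frac{3}{2}}$ ($x{\left(y \right)} = \left(y^{2} + 18 y^{\frac{3}{2}}\right) + y = y + y^{2} + 18 y^{\frac{3}{2}}$)
$\left(287 + 122\right) \left(-470 + x{\left(P{\left(-5,3 \right)} \right)}\right) = \left(287 + 122\right) \left(-470 + \left(i \sqrt{2} + \left(i \sqrt{2}\right)^{2} + 18 \left(i \sqrt{2}\right)^{\frac{3}{2}}\right)\right) = 409 \left(-470 + \left(i \sqrt{2} - 2 + 18 \cdot 2^{\frac{3}{4}} i^{\frac{3}{2}}\right)\right) = 409 \left(-470 + \left(-2 + i \sqrt{2} + 18 \cdot 2^{\frac{3}{4}} i^{\frac{3}{2}}\right)\right) = 409 \left(-472 + i \sqrt{2} + 18 \cdot 2^{\frac{3}{4}} i^{\frac{3}{2}}\right) = -193048 + 409 i \sqrt{2} + 7362 \cdot 2^{\frac{3}{4}} i^{\frac{3}{2}}$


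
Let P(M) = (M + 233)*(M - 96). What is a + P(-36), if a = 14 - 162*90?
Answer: -40570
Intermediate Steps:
a = -14566 (a = 14 - 14580 = -14566)
P(M) = (-96 + M)*(233 + M) (P(M) = (233 + M)*(-96 + M) = (-96 + M)*(233 + M))
a + P(-36) = -14566 + (-22368 + (-36)**2 + 137*(-36)) = -14566 + (-22368 + 1296 - 4932) = -14566 - 26004 = -40570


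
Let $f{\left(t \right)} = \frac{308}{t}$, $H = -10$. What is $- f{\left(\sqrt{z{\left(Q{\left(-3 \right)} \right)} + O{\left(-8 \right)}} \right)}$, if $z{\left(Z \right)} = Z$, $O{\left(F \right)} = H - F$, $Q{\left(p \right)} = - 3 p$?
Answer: $- 44 \sqrt{7} \approx -116.41$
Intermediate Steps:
$O{\left(F \right)} = -10 - F$
$- f{\left(\sqrt{z{\left(Q{\left(-3 \right)} \right)} + O{\left(-8 \right)}} \right)} = - \frac{308}{\sqrt{\left(-3\right) \left(-3\right) - 2}} = - \frac{308}{\sqrt{9 + \left(-10 + 8\right)}} = - \frac{308}{\sqrt{9 - 2}} = - \frac{308}{\sqrt{7}} = - 308 \frac{\sqrt{7}}{7} = - 44 \sqrt{7}$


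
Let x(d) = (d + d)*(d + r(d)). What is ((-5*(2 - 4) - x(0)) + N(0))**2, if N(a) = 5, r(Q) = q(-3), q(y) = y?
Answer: 225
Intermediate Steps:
r(Q) = -3
x(d) = 2*d*(-3 + d) (x(d) = (d + d)*(d - 3) = (2*d)*(-3 + d) = 2*d*(-3 + d))
((-5*(2 - 4) - x(0)) + N(0))**2 = ((-5*(2 - 4) - 2*0*(-3 + 0)) + 5)**2 = ((-5*(-2) - 2*0*(-3)) + 5)**2 = ((10 - 1*0) + 5)**2 = ((10 + 0) + 5)**2 = (10 + 5)**2 = 15**2 = 225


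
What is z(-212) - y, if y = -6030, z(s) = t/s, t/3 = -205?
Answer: 1278975/212 ≈ 6032.9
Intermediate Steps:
t = -615 (t = 3*(-205) = -615)
z(s) = -615/s
z(-212) - y = -615/(-212) - 1*(-6030) = -615*(-1/212) + 6030 = 615/212 + 6030 = 1278975/212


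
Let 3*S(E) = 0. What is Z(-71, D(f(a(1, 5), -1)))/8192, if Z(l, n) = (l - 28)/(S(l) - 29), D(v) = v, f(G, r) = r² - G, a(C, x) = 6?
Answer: 99/237568 ≈ 0.00041672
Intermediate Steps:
S(E) = 0 (S(E) = (⅓)*0 = 0)
Z(l, n) = 28/29 - l/29 (Z(l, n) = (l - 28)/(0 - 29) = (-28 + l)/(-29) = (-28 + l)*(-1/29) = 28/29 - l/29)
Z(-71, D(f(a(1, 5), -1)))/8192 = (28/29 - 1/29*(-71))/8192 = (28/29 + 71/29)*(1/8192) = (99/29)*(1/8192) = 99/237568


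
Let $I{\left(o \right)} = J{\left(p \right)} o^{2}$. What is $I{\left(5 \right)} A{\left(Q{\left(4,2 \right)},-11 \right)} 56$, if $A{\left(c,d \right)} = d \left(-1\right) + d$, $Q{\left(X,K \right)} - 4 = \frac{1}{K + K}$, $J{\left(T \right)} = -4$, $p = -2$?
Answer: $0$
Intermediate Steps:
$Q{\left(X,K \right)} = 4 + \frac{1}{2 K}$ ($Q{\left(X,K \right)} = 4 + \frac{1}{K + K} = 4 + \frac{1}{2 K}$)
$I{\left(o \right)} = - 4 o^{2}$
$A{\left(c,d \right)} = 0$ ($A{\left(c,d \right)} = - d + d = 0$)
$I{\left(5 \right)} A{\left(Q{\left(4,2 \right)},-11 \right)} 56 = - 4 \cdot 5^{2} \cdot 0 \cdot 56 = \left(-4\right) 25 \cdot 0 \cdot 56 = \left(-100\right) 0 \cdot 56 = 0 \cdot 56 = 0$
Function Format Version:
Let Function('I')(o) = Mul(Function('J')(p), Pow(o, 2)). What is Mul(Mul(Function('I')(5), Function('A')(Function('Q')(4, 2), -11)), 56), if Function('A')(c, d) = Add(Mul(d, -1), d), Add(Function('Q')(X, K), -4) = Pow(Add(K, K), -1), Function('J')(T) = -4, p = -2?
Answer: 0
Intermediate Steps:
Function('Q')(X, K) = Add(4, Mul(Rational(1, 2), Pow(K, -1))) (Function('Q')(X, K) = Add(4, Pow(Add(K, K), -1)) = Add(4, Pow(Mul(2, K), -1)) = Add(4, Mul(Rational(1, 2), Pow(K, -1))))
Function('I')(o) = Mul(-4, Pow(o, 2))
Function('A')(c, d) = 0 (Function('A')(c, d) = Add(Mul(-1, d), d) = 0)
Mul(Mul(Function('I')(5), Function('A')(Function('Q')(4, 2), -11)), 56) = Mul(Mul(Mul(-4, Pow(5, 2)), 0), 56) = Mul(Mul(Mul(-4, 25), 0), 56) = Mul(Mul(-100, 0), 56) = Mul(0, 56) = 0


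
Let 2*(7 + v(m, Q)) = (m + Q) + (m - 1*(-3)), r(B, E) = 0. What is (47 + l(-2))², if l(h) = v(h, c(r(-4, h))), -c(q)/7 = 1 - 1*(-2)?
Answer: 841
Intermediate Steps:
c(q) = -21 (c(q) = -7*(1 - 1*(-2)) = -7*(1 + 2) = -7*3 = -21)
v(m, Q) = -11/2 + m + Q/2 (v(m, Q) = -7 + ((m + Q) + (m - 1*(-3)))/2 = -7 + ((Q + m) + (m + 3))/2 = -7 + ((Q + m) + (3 + m))/2 = -7 + (3 + Q + 2*m)/2 = -7 + (3/2 + m + Q/2) = -11/2 + m + Q/2)
l(h) = -16 + h (l(h) = -11/2 + h + (½)*(-21) = -11/2 + h - 21/2 = -16 + h)
(47 + l(-2))² = (47 + (-16 - 2))² = (47 - 18)² = 29² = 841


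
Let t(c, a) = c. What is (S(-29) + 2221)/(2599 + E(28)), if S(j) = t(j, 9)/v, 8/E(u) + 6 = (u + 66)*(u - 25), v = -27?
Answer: 1379908/1613997 ≈ 0.85496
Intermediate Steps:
E(u) = 8/(-6 + (-25 + u)*(66 + u)) (E(u) = 8/(-6 + (u + 66)*(u - 25)) = 8/(-6 + (66 + u)*(-25 + u)) = 8/(-6 + (-25 + u)*(66 + u)))
S(j) = -j/27 (S(j) = j/(-27) = j*(-1/27) = -j/27)
(S(-29) + 2221)/(2599 + E(28)) = (-1/27*(-29) + 2221)/(2599 + 8/(-1656 + 28**2 + 41*28)) = (29/27 + 2221)/(2599 + 8/(-1656 + 784 + 1148)) = 59996/(27*(2599 + 8/276)) = 59996/(27*(2599 + 8*(1/276))) = 59996/(27*(2599 + 2/69)) = 59996/(27*(179333/69)) = (59996/27)*(69/179333) = 1379908/1613997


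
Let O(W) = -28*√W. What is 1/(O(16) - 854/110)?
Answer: -55/6587 ≈ -0.0083498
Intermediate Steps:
1/(O(16) - 854/110) = 1/(-28*√16 - 854/110) = 1/(-28*4 - 854*1/110) = 1/(-112 - 427/55) = 1/(-6587/55) = -55/6587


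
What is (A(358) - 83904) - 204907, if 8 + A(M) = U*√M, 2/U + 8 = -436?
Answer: -288819 - √358/222 ≈ -2.8882e+5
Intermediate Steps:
U = -1/222 (U = 2/(-8 - 436) = 2/(-444) = 2*(-1/444) = -1/222 ≈ -0.0045045)
A(M) = -8 - √M/222
(A(358) - 83904) - 204907 = ((-8 - √358/222) - 83904) - 204907 = (-83912 - √358/222) - 204907 = -288819 - √358/222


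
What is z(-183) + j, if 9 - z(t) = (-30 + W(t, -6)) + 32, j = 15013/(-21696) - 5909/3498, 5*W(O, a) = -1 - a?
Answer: 15257695/4216256 ≈ 3.6188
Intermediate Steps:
W(O, a) = -⅕ - a/5 (W(O, a) = (-1 - a)/5 = -⅕ - a/5)
j = -10039841/4216256 (j = 15013*(-1/21696) - 5909*1/3498 = -15013/21696 - 5909/3498 = -10039841/4216256 ≈ -2.3812)
z(t) = 6 (z(t) = 9 - ((-30 + (-⅕ - ⅕*(-6))) + 32) = 9 - ((-30 + (-⅕ + 6/5)) + 32) = 9 - ((-30 + 1) + 32) = 9 - (-29 + 32) = 9 - 1*3 = 9 - 3 = 6)
z(-183) + j = 6 - 10039841/4216256 = 15257695/4216256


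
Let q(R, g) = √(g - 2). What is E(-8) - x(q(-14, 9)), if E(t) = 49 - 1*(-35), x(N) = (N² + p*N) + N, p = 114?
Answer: 77 - 115*√7 ≈ -227.26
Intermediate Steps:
q(R, g) = √(-2 + g)
x(N) = N² + 115*N (x(N) = (N² + 114*N) + N = N² + 115*N)
E(t) = 84 (E(t) = 49 + 35 = 84)
E(-8) - x(q(-14, 9)) = 84 - √(-2 + 9)*(115 + √(-2 + 9)) = 84 - √7*(115 + √7)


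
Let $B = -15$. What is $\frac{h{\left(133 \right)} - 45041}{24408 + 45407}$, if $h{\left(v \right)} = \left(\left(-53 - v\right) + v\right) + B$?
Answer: $- \frac{45109}{69815} \approx -0.64612$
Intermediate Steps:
$h{\left(v \right)} = -68$ ($h{\left(v \right)} = \left(\left(-53 - v\right) + v\right) - 15 = -53 - 15 = -68$)
$\frac{h{\left(133 \right)} - 45041}{24408 + 45407} = \frac{-68 - 45041}{24408 + 45407} = - \frac{45109}{69815}$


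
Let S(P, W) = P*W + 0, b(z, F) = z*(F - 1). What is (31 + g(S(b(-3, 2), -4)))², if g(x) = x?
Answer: 1849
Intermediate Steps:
b(z, F) = z*(-1 + F)
S(P, W) = P*W
(31 + g(S(b(-3, 2), -4)))² = (31 - 3*(-1 + 2)*(-4))² = (31 - 3*1*(-4))² = (31 - 3*(-4))² = (31 + 12)² = 43² = 1849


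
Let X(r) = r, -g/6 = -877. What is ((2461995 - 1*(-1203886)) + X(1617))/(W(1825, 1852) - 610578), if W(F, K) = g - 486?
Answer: -1833749/302901 ≈ -6.0540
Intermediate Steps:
g = 5262 (g = -6*(-877) = 5262)
W(F, K) = 4776 (W(F, K) = 5262 - 486 = 4776)
((2461995 - 1*(-1203886)) + X(1617))/(W(1825, 1852) - 610578) = ((2461995 - 1*(-1203886)) + 1617)/(4776 - 610578) = ((2461995 + 1203886) + 1617)/(-605802) = (3665881 + 1617)*(-1/605802) = 3667498*(-1/605802) = -1833749/302901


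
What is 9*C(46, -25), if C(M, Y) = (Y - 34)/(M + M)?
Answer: -531/92 ≈ -5.7717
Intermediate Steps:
C(M, Y) = (-34 + Y)/(2*M) (C(M, Y) = (-34 + Y)/((2*M)) = (-34 + Y)*(1/(2*M)) = (-34 + Y)/(2*M))
9*C(46, -25) = 9*((1/2)*(-34 - 25)/46) = 9*((1/2)*(1/46)*(-59)) = 9*(-59/92) = -531/92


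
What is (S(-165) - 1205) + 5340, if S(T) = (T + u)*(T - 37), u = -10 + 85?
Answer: 22315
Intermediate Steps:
u = 75
S(T) = (-37 + T)*(75 + T) (S(T) = (T + 75)*(T - 37) = (75 + T)*(-37 + T) = (-37 + T)*(75 + T))
(S(-165) - 1205) + 5340 = ((-2775 + (-165)**2 + 38*(-165)) - 1205) + 5340 = ((-2775 + 27225 - 6270) - 1205) + 5340 = (18180 - 1205) + 5340 = 16975 + 5340 = 22315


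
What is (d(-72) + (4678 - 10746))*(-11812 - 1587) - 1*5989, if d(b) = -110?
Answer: 82773033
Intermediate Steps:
(d(-72) + (4678 - 10746))*(-11812 - 1587) - 1*5989 = (-110 + (4678 - 10746))*(-11812 - 1587) - 1*5989 = (-110 - 6068)*(-13399) - 5989 = -6178*(-13399) - 5989 = 82779022 - 5989 = 82773033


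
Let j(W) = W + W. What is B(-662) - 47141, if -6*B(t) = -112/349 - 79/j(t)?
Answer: -43565409193/924152 ≈ -47141.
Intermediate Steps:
j(W) = 2*W
B(t) = 56/1047 + 79/(12*t) (B(t) = -(-112/349 - 79*1/(2*t))/6 = -(-112*1/349 - 79/(2*t))/6 = -(-112/349 - 79/(2*t))/6 = 56/1047 + 79/(12*t))
B(-662) - 47141 = (1/4188)*(27571 + 224*(-662))/(-662) - 47141 = (1/4188)*(-1/662)*(27571 - 148288) - 47141 = (1/4188)*(-1/662)*(-120717) - 47141 = 40239/924152 - 47141 = -43565409193/924152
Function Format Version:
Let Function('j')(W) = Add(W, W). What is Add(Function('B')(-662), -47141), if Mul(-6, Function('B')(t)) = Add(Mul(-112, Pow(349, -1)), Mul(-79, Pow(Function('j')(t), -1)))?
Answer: Rational(-43565409193, 924152) ≈ -47141.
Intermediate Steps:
Function('j')(W) = Mul(2, W)
Function('B')(t) = Add(Rational(56, 1047), Mul(Rational(79, 12), Pow(t, -1))) (Function('B')(t) = Mul(Rational(-1, 6), Add(Mul(-112, Pow(349, -1)), Mul(-79, Pow(Mul(2, t), -1)))) = Mul(Rational(-1, 6), Add(Mul(-112, Rational(1, 349)), Mul(-79, Mul(Rational(1, 2), Pow(t, -1))))) = Mul(Rational(-1, 6), Add(Rational(-112, 349), Mul(Rational(-79, 2), Pow(t, -1)))) = Add(Rational(56, 1047), Mul(Rational(79, 12), Pow(t, -1))))
Add(Function('B')(-662), -47141) = Add(Mul(Rational(1, 4188), Pow(-662, -1), Add(27571, Mul(224, -662))), -47141) = Add(Mul(Rational(1, 4188), Rational(-1, 662), Add(27571, -148288)), -47141) = Add(Mul(Rational(1, 4188), Rational(-1, 662), -120717), -47141) = Add(Rational(40239, 924152), -47141) = Rational(-43565409193, 924152)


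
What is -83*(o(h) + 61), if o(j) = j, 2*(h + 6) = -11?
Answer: -8217/2 ≈ -4108.5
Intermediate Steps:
h = -23/2 (h = -6 + (1/2)*(-11) = -6 - 11/2 = -23/2 ≈ -11.500)
-83*(o(h) + 61) = -83*(-23/2 + 61) = -83*99/2 = -8217/2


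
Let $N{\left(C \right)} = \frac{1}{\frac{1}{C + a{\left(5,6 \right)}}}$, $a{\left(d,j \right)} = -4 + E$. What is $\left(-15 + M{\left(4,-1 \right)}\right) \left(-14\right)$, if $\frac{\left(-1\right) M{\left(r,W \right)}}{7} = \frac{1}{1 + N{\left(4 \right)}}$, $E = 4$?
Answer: $\frac{1148}{5} \approx 229.6$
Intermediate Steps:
$a{\left(d,j \right)} = 0$ ($a{\left(d,j \right)} = -4 + 4 = 0$)
$N{\left(C \right)} = C$ ($N{\left(C \right)} = \frac{1}{\frac{1}{C + 0}} = \frac{1}{\frac{1}{C}} = C$)
$M{\left(r,W \right)} = - \frac{7}{5}$ ($M{\left(r,W \right)} = - \frac{7}{1 + 4} = - \frac{7}{5}$)
$\left(-15 + M{\left(4,-1 \right)}\right) \left(-14\right) = \left(-15 - \frac{7}{5}\right) \left(-14\right) = \left(- \frac{82}{5}\right) \left(-14\right) = \frac{1148}{5}$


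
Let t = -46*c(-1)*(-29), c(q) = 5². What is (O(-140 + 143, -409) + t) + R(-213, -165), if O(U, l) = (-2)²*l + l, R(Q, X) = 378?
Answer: 31683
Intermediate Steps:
c(q) = 25
O(U, l) = 5*l (O(U, l) = 4*l + l = 5*l)
t = 33350 (t = -46*25*(-29) = -1150*(-29) = 33350)
(O(-140 + 143, -409) + t) + R(-213, -165) = (5*(-409) + 33350) + 378 = (-2045 + 33350) + 378 = 31305 + 378 = 31683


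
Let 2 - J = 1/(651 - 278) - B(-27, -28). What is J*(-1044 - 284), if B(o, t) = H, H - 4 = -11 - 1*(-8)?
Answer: -1484704/373 ≈ -3980.4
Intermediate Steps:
H = 1 (H = 4 + (-11 - 1*(-8)) = 4 + (-11 + 8) = 4 - 3 = 1)
B(o, t) = 1
J = 1118/373 (J = 2 - (1/(651 - 278) - 1*1) = 2 - (1/373 - 1) = 2 - 1*(-372/373) = 2 + 372/373 = 1118/373 ≈ 2.9973)
J*(-1044 - 284) = 1118*(-1044 - 284)/373 = (1118/373)*(-1328) = -1484704/373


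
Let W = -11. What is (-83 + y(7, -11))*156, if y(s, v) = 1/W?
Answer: -142584/11 ≈ -12962.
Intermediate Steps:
y(s, v) = -1/11 (y(s, v) = 1/(-11) = -1/11)
(-83 + y(7, -11))*156 = (-83 - 1/11)*156 = -914/11*156 = -142584/11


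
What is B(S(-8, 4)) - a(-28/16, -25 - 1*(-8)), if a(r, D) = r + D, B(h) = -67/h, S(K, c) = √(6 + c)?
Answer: 75/4 - 67*√10/10 ≈ -2.4373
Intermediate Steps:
a(r, D) = D + r
B(S(-8, 4)) - a(-28/16, -25 - 1*(-8)) = -67/√(6 + 4) - ((-25 - 1*(-8)) - 28/16) = -67*√10/10 - ((-25 + 8) - 28*1/16) = -67*√10/10 - (-17 - 7/4) = -67*√10/10 - 1*(-75/4) = -67*√10/10 + 75/4 = 75/4 - 67*√10/10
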